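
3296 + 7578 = 10874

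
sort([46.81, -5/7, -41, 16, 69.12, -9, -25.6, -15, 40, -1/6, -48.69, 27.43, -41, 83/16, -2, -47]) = [-48.69, -47, -41, -41, -25.6, -15, -9, -2, -5/7, -1/6, 83/16, 16, 27.43, 40, 46.81, 69.12]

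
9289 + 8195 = 17484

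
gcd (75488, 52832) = 32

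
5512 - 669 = 4843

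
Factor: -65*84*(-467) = 2^2*3^1*5^1*7^1*13^1*467^1 = 2549820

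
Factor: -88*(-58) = 2^4*11^1*29^1 = 5104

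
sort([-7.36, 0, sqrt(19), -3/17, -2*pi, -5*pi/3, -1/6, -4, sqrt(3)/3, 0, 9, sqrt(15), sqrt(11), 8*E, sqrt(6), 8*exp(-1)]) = [-7.36, -2*pi, -5*pi/3, -4, -3/17, -1/6, 0, 0, sqrt(3)/3, sqrt(6), 8*exp(-1), sqrt(11), sqrt(15), sqrt(19), 9, 8*E]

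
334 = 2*167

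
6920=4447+2473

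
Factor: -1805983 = -1 * 23^1 * 233^1 * 337^1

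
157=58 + 99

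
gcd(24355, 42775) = 5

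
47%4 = 3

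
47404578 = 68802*689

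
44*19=836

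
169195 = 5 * 33839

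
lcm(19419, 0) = 0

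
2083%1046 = 1037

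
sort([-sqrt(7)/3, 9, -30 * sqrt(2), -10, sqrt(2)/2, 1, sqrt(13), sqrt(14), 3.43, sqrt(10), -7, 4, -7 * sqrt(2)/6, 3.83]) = [-30 * sqrt(2), -10, -7, -7 * sqrt(2)/6, -sqrt(7)/3, sqrt(2)/2, 1, sqrt(10), 3.43, sqrt(13), sqrt(14), 3.83, 4, 9]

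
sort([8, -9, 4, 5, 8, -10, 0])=[-10, -9, 0, 4, 5, 8, 8]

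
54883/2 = 27441 + 1/2 = 27441.50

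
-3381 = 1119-4500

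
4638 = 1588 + 3050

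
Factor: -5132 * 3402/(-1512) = 3^2 * 1283^1 = 11547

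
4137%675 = 87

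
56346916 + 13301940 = 69648856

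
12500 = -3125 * (-4)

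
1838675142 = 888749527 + 949925615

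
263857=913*289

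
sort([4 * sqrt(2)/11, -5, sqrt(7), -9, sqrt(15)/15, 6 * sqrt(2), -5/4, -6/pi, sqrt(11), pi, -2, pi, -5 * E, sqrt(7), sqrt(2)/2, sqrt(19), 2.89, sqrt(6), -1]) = [-5 * E, -9, -5, -2, -6/pi, -5/4, -1, sqrt(15)/15, 4 * sqrt(2)/11, sqrt(2)/2, sqrt(6), sqrt(7), sqrt(7), 2.89, pi, pi, sqrt(11), sqrt(19), 6 * sqrt(2)]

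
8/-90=-4/45 ≈ -0.0889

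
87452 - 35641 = 51811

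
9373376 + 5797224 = 15170600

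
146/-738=-73/369 ≈ -0.198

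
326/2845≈0.115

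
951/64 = 14 + 55/64 ≈ 14.86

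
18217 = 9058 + 9159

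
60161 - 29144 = 31017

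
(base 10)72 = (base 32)28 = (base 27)2i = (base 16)48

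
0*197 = 0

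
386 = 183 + 203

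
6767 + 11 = 6778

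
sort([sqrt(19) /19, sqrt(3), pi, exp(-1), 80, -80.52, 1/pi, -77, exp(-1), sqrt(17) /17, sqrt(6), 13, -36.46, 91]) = [-80.52, -77, -36.46, sqrt(19) /19, sqrt(17) /17, 1/pi, exp(-1), exp(-1), sqrt(3), sqrt(6), pi, 13, 80, 91]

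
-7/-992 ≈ 0.00706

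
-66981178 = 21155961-88137139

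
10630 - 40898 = -30268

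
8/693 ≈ 0.0115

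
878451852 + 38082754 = 916534606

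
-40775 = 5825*(-7)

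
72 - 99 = -27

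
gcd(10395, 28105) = 385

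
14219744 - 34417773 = -20198029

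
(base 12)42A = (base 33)IG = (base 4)21202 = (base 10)610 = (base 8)1142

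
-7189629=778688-7968317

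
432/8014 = 216/4007 ≈ 0.0539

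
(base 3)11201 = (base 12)a7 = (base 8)177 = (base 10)127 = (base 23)5c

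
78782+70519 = 149301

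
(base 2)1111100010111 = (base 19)130h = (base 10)7959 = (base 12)4733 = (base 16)1f17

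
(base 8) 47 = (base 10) 39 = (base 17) 25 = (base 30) 19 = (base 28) 1b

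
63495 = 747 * 85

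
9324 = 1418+7906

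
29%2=1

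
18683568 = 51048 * 366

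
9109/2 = 4554 + 1/2 = 4554.50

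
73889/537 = 137+320/537 ≈ 137.60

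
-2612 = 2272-4884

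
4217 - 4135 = 82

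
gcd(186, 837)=93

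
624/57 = 208/19 ≈ 10.95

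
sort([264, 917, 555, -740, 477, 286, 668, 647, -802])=[-802, -740, 264, 286, 477, 555, 647, 668, 917]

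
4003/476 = 8+195/476 ≈ 8.41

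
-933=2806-3739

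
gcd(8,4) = 4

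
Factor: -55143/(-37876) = 2^(-2) * 3^2 * 11^1 * 17^(-1) = 99/68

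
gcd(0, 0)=0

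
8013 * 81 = 649053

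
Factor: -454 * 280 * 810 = -1 * 2^5 * 3^4 * 5^2 * 7^1 * 227^1 = -102967200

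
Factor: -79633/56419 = -1 * 11^ (-1) * 23^ (-1) * 223^ (-1) * 79633^1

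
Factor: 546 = 2^1 * 3^1 * 7^1 * 13^1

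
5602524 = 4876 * 1149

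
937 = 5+932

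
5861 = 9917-4056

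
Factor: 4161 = 3^1 * 19^1 * 73^1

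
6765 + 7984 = 14749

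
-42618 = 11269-53887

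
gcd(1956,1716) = 12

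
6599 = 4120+2479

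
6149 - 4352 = 1797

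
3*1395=4185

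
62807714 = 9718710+53089004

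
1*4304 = 4304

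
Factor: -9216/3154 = -1 * 2^9 * 3^2 * 19^(-1) * 83^(-1) = -4608/1577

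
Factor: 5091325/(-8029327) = -1*5^2*203653^1*8029327^(-1)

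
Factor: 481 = 13^1*37^1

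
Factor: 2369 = 23^1 * 103^1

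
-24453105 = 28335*(-863)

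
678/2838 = 113/473 ≈ 0.239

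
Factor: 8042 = 2^1 * 4021^1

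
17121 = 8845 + 8276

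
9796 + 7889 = 17685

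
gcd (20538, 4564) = 2282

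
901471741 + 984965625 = 1886437366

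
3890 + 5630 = 9520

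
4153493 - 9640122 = -5486629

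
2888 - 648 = 2240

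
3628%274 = 66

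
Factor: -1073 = -1*29^1*37^1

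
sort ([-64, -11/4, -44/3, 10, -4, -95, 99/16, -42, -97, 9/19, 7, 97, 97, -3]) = [-97, -95, -64, -42, -44/3, -4, -3, -11/4, 9/19, 99/16, 7, 10, 97, 97]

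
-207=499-706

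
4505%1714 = 1077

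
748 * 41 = 30668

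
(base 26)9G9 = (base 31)6NU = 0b1100101101101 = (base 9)8832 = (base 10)6509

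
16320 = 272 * 60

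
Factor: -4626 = -1 * 2^1 * 3^2 * 257^1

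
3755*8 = 30040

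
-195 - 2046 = -2241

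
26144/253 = 103 + 85/253 ≈ 103.34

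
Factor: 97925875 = 5^3*783407^1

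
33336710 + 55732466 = 89069176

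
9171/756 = 1019/84 ≈ 12.13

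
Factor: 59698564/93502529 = 2^2 * 53^1 * 379^1 * 743^1 * 93502529^(-1)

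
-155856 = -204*764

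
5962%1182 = 52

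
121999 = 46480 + 75519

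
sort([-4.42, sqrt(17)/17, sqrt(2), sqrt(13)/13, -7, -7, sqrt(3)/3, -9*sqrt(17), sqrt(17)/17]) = [-9*sqrt(17), -7, -7, -4.42, sqrt(17)/17, sqrt(17)/17, sqrt(13)/13, sqrt(3)/3, sqrt(2)]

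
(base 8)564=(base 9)453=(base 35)am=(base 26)e8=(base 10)372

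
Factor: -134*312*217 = -1*2^4*3^1*7^1*13^1*31^1*67^1 = -9072336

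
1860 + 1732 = 3592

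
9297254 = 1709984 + 7587270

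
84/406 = 6/29 ≈ 0.207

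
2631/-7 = -375 - 6/7 ≈ -375.86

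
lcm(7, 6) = 42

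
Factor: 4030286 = 2^1*13^1*379^1*409^1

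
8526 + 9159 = 17685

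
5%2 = 1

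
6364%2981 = 402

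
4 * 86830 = 347320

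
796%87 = 13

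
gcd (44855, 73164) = 1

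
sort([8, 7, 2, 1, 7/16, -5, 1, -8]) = [-8, -5, 7/16, 1, 1, 2, 7, 8]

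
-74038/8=-37019/4=-9254.75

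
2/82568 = 1/41284≈0.0000242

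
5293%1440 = 973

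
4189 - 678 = 3511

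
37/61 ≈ 0.607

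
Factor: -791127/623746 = -1*2^ (-1)*3^4*37^ (-1)*8429^ (-1)*9767^1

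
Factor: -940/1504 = -1*2^(-3)*5^1 = -5/8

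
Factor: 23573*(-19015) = -1*5^1*11^1*2143^1*3803^1 = -448240595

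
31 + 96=127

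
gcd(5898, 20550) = 6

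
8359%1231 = 973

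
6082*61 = 371002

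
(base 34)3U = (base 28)4K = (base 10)132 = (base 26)52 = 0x84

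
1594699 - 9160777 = -7566078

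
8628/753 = 2876/251 ≈ 11.46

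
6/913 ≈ 0.00657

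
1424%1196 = 228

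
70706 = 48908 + 21798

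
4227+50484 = 54711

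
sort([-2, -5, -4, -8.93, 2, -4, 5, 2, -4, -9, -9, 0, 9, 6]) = [-9, -9, -8.93, -5, -4, -4, -4, -2, 0, 2, 2, 5, 6, 9]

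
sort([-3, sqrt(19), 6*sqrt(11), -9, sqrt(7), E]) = [-9, -3, sqrt(7), E, sqrt(19), 6*sqrt(11)]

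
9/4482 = 1/498 ≈ 0.00201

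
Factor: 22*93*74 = 2^2*3^1*11^1*31^1*37^1 = 151404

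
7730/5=1546=1546.00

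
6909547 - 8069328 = -1159781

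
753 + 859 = 1612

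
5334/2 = 2667 = 2667.00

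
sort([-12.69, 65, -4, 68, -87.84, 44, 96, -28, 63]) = [-87.84, -28, -12.69, -4, 44, 63, 65, 68, 96]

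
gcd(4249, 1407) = 7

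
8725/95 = 1745/19 ≈ 91.84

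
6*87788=526728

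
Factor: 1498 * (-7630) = -1 * 2^2 * 5^1 * 7^2 * 107^1 * 109^1 = -11429740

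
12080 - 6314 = 5766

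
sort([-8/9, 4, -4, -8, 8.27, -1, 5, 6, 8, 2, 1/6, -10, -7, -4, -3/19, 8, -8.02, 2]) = [-10, -8.02, -8, -7, -4, -4, -1, -8/9, -3/19, 1/6, 2, 2, 4, 5, 6, 8, 8, 8.27]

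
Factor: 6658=2^1*3329^1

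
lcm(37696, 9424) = 37696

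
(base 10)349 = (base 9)427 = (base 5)2344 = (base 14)1ad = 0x15d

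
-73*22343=-1631039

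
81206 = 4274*19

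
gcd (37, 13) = 1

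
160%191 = 160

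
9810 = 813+8997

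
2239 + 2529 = 4768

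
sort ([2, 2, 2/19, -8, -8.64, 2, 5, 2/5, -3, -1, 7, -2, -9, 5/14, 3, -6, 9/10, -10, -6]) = [-10, -9, -8.64, -8, -6, -6, -3, -2, -1, 2/19, 5/14, 2/5, 9/10, 2, 2, 2, 3, 5, 7]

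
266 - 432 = -166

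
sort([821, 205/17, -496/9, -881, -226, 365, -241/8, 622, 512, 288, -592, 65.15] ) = [-881, -592, -226, -496/9, -241/8, 205/17, 65.15, 288, 365, 512, 622, 821] 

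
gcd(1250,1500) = 250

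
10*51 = 510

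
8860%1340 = 820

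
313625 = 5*62725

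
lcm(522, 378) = 10962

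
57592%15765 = 10297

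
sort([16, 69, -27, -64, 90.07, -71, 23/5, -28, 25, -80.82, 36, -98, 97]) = [-98, -80.82, -71, -64, -28, -27, 23/5, 16, 25, 36, 69, 90.07, 97]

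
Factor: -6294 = -1 * 2^1 * 3^1 * 1049^1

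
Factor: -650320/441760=-1*2^(-1)*251^(-1)*739^1=-739/502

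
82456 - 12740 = 69716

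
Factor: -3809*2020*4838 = -1*2^3*5^1*13^1*41^1*59^1*101^1*293^1 = -37224442840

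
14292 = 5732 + 8560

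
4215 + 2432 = 6647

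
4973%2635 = 2338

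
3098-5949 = -2851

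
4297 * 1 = 4297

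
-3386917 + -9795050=-13181967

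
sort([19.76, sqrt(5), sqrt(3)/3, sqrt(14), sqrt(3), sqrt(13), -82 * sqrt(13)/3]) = [-82 * sqrt(13)/3, sqrt(3)/3, sqrt(3), sqrt(5), sqrt(13), sqrt(14), 19.76]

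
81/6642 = 1/82 ≈ 0.0122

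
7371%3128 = 1115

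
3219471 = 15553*207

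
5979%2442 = 1095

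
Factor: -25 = -1 * 5^2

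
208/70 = 2 + 34/35 ≈ 2.97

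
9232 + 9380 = 18612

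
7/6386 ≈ 0.00110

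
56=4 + 52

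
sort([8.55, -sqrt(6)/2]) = [-sqrt(6)/2, 8.55]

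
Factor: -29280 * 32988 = -1 * 2^7 * 3^2 * 5^1 * 61^1 * 2749^1 = -965888640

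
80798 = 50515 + 30283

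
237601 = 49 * 4849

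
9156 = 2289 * 4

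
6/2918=3/1459 ≈ 0.00206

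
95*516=49020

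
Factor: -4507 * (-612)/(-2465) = -1 * 2^2 * 3^2 * 5^(-1) * 29^(-1) * 4507^1 = -162252/145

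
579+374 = 953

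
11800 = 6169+5631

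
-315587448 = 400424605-716012053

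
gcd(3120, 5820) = 60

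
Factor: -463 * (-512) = 2^9 * 463^1 = 237056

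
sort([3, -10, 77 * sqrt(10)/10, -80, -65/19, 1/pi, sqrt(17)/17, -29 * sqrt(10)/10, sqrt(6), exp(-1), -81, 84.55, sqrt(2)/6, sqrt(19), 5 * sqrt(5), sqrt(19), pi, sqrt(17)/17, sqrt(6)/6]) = [-81, -80, -10, -29 * sqrt(10)/10, -65/19, sqrt(2)/6, sqrt(17)/17, sqrt(17)/17, 1/pi, exp(-1), sqrt(6)/6, sqrt(6), 3, pi, sqrt(19), sqrt(19), 5 * sqrt(5), 77 * sqrt(10)/10, 84.55]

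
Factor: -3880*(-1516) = 2^5*5^1*97^1*379^1 = 5882080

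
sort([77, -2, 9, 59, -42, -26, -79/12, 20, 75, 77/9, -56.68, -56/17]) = [-56.68, -42, -26, -79/12, -56/17, -2, 77/9, 9, 20, 59, 75, 77]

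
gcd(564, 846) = 282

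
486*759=368874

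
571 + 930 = 1501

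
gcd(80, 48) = 16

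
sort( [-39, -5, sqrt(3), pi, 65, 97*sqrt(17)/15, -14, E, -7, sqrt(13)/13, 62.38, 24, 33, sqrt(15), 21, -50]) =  [-50, -39, -14, -7, -5, sqrt(13)/13, sqrt(3), E, pi, sqrt(15), 21, 24, 97*sqrt(17)/15, 33, 62.38, 65]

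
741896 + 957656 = 1699552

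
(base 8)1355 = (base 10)749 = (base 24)175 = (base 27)10k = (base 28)ql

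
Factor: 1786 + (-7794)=-1*2^3*751^1=-6008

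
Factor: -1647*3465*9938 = -1*2^1*3^5*5^1*7^1*11^1*61^1*4969^1 = -56714724990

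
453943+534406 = 988349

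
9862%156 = 34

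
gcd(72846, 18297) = 171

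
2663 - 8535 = -5872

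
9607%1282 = 633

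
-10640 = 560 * (-19)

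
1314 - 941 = 373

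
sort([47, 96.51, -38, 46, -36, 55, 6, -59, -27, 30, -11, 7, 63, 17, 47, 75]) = [-59, -38, -36, -27, -11, 6, 7, 17, 30, 46, 47, 47, 55, 63, 75, 96.51]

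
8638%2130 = 118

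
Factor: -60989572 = -1 * 2^2 * 7^1 * 107^1 * 20357^1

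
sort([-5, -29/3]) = [-29/3, -5]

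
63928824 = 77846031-13917207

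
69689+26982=96671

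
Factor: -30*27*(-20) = 2^3*3^4*5^2 = 16200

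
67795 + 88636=156431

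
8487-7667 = 820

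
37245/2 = 18622 + 1/2 = 18622.50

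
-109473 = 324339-433812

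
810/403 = 2+4/403 ≈ 2.01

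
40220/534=20110/267 ≈ 75.32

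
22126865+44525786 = 66652651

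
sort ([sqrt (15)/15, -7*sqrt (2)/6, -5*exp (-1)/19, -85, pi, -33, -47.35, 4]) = [-85, -47.35, -33, -7*sqrt (2)/6, -5*exp (-1)/19, sqrt (15)/15, pi, 4]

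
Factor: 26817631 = 26817631^1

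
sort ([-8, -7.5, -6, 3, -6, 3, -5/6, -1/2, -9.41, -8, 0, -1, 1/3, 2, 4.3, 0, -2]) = [-9.41, -8, -8, -7.5, -6, -6, -2, -1, -5/6, -1/2, 0, 0, 1/3, 2, 3, 3, 4.3]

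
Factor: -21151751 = -1*631^1*33521^1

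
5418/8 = 2709/4 = 677.25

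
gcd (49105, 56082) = 1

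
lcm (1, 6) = 6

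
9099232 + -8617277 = 481955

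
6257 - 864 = 5393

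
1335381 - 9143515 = -7808134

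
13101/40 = 327 + 21/40 ≈ 327.53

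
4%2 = 0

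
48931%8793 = 4966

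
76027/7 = 10861 = 10861.00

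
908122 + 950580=1858702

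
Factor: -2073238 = -1 * 2^1 * 1036619^1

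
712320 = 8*89040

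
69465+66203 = 135668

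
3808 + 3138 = 6946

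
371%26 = 7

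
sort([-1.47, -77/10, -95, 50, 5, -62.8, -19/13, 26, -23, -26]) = [-95, -62.8, -26, -23, -77/10, -1.47, -19/13, 5, 26, 50]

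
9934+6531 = 16465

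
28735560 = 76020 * 378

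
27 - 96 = -69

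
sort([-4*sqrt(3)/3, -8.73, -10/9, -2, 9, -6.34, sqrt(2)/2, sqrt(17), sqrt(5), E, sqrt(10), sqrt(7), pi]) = [-8.73, -6.34, -4*sqrt(3)/3, -2, -10/9, sqrt(2)/2, sqrt(5), sqrt(7), E, pi, sqrt(10), sqrt(17), 9]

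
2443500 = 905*2700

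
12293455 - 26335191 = -14041736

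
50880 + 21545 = 72425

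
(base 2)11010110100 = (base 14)8a8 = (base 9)2316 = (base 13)a20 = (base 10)1716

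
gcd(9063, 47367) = 171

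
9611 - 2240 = 7371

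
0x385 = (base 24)1dd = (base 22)1il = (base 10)901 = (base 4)32011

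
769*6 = 4614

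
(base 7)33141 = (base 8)20166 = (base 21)ihf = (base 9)12353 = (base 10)8310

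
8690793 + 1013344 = 9704137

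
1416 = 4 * 354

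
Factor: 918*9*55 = 2^1*3^5*5^1*11^1*17^1 = 454410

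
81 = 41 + 40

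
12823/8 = 1602 + 7/8 ≈ 1602.88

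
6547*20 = 130940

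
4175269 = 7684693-3509424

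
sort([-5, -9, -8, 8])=[-9, -8, -5, 8]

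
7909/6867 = 1 + 1042/6867≈1.15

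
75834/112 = 677 + 5/56 ≈ 677.09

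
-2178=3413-5591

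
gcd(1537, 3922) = 53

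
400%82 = 72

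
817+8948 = 9765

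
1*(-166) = -166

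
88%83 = 5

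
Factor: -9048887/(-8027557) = 19^(-2) * 37^(-1) * 601^(-1) * 9048887^1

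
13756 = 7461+6295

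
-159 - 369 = -528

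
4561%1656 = 1249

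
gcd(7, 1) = 1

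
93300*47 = 4385100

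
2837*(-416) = -1180192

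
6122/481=12 + 350/481 ≈ 12.73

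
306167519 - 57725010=248442509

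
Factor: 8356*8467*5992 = 2^5*7^1*107^1*2089^1*8467^1 = 423935509984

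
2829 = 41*69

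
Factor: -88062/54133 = -1*2^1*3^1*13^1*1129^1*54133^ (-1)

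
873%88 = 81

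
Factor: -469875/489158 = -1 * 2^(-1) * 3^1 * 5^3 * 7^1 * 17^(-1) * 179^1 * 14387^(-1)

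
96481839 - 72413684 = 24068155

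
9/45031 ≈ 0.000200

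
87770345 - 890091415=-802321070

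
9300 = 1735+7565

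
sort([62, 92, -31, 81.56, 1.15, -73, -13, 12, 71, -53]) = [-73, -53, -31, -13, 1.15, 12, 62, 71, 81.56, 92]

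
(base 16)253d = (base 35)7rd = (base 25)f68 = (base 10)9533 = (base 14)368d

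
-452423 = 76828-529251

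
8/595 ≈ 0.0134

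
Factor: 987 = 3^1 * 7^1 * 47^1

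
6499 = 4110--2389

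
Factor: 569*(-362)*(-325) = 2^1*5^2*13^1*181^1*569^1 = 66942850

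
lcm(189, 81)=567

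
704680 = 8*88085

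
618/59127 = 206/19709 ≈ 0.0105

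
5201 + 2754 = 7955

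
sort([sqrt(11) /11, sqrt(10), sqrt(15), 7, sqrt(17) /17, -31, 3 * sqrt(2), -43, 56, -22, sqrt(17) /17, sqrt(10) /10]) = [-43, -31, -22, sqrt(17) /17, sqrt(17) /17, sqrt(11) /11, sqrt(10) /10, sqrt(10), sqrt(15), 3 * sqrt(2), 7, 56]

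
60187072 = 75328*799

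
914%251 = 161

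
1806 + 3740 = 5546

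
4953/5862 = 1651/1954 ≈ 0.845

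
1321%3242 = 1321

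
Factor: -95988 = -1*2^2*3^1*19^1*421^1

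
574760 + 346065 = 920825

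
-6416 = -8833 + 2417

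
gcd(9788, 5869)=1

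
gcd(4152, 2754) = 6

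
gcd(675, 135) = 135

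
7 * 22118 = 154826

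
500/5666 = 250/2833 ≈ 0.0882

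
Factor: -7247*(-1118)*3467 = 2^1*13^1*43^1*3467^1*7247^1 = 28090140182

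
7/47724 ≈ 0.000147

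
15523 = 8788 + 6735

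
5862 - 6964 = -1102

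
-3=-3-0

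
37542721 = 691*54331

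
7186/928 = 7 + 345/464 ≈ 7.74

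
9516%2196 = 732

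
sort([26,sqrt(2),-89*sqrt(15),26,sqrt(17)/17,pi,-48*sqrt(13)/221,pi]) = [-89*sqrt(15),-48*sqrt(13)/221,sqrt(17)/17,sqrt(2),pi,pi,26,26]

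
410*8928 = 3660480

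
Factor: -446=-1 * 2^1 * 223^1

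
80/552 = 10/69 ≈ 0.145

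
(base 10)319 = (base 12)227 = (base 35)94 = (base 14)18b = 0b100111111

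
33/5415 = 11/1805 ≈ 0.00609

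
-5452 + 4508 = -944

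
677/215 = 3 + 32/215 ≈ 3.15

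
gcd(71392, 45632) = 736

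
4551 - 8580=-4029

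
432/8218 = 216/4109 ≈ 0.0526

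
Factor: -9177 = -1 * 3^1 * 7^1 * 19^1 * 23^1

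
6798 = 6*1133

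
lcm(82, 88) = 3608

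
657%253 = 151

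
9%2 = 1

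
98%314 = 98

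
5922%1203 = 1110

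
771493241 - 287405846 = 484087395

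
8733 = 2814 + 5919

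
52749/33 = 1598+5/11 ≈ 1598.45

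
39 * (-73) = -2847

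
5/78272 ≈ 0.0000639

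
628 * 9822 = 6168216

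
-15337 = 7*(-2191)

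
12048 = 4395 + 7653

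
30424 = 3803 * 8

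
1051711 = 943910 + 107801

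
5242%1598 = 448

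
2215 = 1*2215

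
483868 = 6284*77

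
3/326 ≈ 0.00920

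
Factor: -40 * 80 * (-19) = 2^7 * 5^2 * 19^1 = 60800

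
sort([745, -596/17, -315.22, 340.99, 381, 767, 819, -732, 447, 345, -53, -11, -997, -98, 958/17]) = [-997, -732, -315.22, -98, -53, -596/17, -11, 958/17, 340.99, 345, 381, 447, 745, 767, 819]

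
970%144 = 106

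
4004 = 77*52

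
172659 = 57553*3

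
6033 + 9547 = 15580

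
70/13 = 5 + 5/13 ≈ 5.38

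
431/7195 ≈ 0.0599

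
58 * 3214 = 186412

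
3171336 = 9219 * 344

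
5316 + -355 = 4961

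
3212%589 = 267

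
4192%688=64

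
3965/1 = 3965 = 3965.00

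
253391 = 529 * 479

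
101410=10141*10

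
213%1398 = 213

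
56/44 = 14/11 ≈ 1.27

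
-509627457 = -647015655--137388198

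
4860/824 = 1215/206 ≈ 5.90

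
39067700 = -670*(-58310)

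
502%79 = 28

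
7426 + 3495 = 10921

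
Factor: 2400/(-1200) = -1*2^1 = -2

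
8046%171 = 9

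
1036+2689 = 3725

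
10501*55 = 577555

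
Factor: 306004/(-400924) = -1 * 677^1 * 887^(-1) = -677/887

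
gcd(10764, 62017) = 1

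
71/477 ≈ 0.149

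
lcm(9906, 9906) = 9906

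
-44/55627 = -4/5057 ≈ -0.000791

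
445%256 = 189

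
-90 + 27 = -63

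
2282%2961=2282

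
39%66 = 39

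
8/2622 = 4/1311 ≈ 0.00305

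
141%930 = 141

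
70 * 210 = 14700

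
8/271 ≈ 0.0295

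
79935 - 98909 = -18974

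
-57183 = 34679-91862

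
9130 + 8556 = 17686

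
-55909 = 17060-72969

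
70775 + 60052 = 130827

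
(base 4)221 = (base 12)35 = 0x29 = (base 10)41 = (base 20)21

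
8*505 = 4040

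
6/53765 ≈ 0.000112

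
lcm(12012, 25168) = 528528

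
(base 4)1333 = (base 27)4j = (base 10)127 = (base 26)4n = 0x7f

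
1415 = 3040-1625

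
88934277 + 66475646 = 155409923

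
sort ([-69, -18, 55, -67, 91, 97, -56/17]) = [-69, -67, -18, -56/17, 55, 91, 97]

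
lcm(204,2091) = 8364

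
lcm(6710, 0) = 0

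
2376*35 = 83160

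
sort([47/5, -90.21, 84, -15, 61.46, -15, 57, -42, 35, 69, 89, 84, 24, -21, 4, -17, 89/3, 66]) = [-90.21, -42, -21, -17, -15, -15, 4, 47/5, 24, 89/3, 35, 57, 61.46, 66, 69, 84, 84, 89]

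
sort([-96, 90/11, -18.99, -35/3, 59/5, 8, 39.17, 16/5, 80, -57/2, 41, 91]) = [-96, -57/2, -18.99, -35/3, 16/5, 8, 90/11, 59/5, 39.17, 41, 80, 91]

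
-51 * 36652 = -1869252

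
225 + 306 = 531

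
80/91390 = 8/9139 ≈ 0.000875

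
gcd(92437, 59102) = 1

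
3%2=1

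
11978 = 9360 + 2618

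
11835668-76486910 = -64651242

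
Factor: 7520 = 2^5 * 5^1 * 47^1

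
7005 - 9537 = -2532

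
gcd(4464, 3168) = 144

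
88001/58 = 1517 + 15/58 ≈ 1517.26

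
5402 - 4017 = 1385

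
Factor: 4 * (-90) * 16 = -1 * 2^7 * 3^2 * 5^1 = -5760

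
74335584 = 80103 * 928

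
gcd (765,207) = 9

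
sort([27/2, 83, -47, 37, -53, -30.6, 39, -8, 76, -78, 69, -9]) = [-78, -53, -47, -30.6, -9, -8, 27/2, 37, 39, 69, 76, 83]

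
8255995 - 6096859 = 2159136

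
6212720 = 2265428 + 3947292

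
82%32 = 18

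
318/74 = 4 + 11/37 ≈ 4.30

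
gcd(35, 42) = 7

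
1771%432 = 43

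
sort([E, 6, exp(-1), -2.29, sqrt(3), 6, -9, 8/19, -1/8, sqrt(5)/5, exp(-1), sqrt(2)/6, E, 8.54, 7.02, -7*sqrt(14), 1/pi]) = [-7*sqrt(14), -9, -2.29, -1/8, sqrt(2)/6, 1/pi, exp(-1), exp(-1), 8/19, sqrt(5)/5, sqrt(3), E, E, 6, 6, 7.02, 8.54]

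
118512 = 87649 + 30863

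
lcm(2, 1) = 2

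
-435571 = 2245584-2681155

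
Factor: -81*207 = -1*3^6*23^1 = -16767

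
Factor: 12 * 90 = 2^3 * 3^3 * 5^1 = 1080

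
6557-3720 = 2837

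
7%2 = 1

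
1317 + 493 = 1810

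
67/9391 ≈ 0.00713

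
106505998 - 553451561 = -446945563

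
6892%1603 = 480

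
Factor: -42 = -1*2^1*3^1*7^1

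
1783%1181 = 602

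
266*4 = 1064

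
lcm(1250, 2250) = 11250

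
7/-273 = -1/39 ≈ -0.0256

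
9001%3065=2871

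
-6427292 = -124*51833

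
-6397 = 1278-7675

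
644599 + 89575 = 734174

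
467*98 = 45766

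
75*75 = 5625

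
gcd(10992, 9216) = 48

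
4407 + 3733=8140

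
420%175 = 70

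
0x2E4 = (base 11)613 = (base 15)345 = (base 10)740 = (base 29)PF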